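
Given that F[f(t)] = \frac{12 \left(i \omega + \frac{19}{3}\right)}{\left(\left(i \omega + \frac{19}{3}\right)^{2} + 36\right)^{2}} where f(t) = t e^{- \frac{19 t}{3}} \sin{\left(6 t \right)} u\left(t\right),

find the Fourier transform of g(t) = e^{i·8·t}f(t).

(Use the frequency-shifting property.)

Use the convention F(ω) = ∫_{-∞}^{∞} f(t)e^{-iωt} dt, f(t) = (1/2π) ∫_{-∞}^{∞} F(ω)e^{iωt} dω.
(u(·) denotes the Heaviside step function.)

F[g](ω) = \frac{324 \left(3 i \left(\omega - 8\right) + 19\right)}{\left(\left(3 i \left(\omega - 8\right) + 19\right)^{2} + 324\right)^{2}}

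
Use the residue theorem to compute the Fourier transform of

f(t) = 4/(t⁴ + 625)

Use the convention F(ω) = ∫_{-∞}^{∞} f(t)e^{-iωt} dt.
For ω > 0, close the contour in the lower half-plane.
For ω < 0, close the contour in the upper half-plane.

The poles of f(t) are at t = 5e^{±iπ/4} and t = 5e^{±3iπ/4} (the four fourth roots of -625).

Let g(z) = f(z)e^{-iωz}; for large |z| the factor e^{-iωz} decays in the lower half-plane when ω > 0 and in the upper half-plane when ω < 0.

Case ω > 0 (lower half-plane, clockwise contour ⇒ F(ω) = -2πi·ΣRes):
  Res_{z = - \frac{5 \sqrt{2}}{2} - \frac{5 \sqrt{2} i}{2}} g(z) = \frac{\sqrt{2} i \left(1 - i\right) e^{\frac{5 \sqrt{2} \omega \left(-1 + i\right)}{2}}}{250}
  Res_{z = \frac{5 \sqrt{2}}{2} - \frac{5 \sqrt{2} i}{2}} g(z) = \frac{\sqrt{2} i \left(1 + i\right) e^{- \frac{5 \sqrt{2} \omega \left(1 + i\right)}{2}}}{250}
  F(ω) = -2πi·ΣRes = \frac{\sqrt{2} \pi \left(\left(1 - i\right) e^{5 \sqrt{2} i \omega} + 1 + i\right) e^{- \frac{5 \sqrt{2} \omega \left(1 + i\right)}{2}}}{125} = \frac{4 \pi e^{- \frac{5 \sqrt{2} \omega}{2}} \sin{\left(\frac{5 \sqrt{2} \omega}{2} + \frac{\pi}{4} \right)}}{125}

Case ω < 0 (upper half-plane, counterclockwise contour ⇒ F(ω) = +2πi·ΣRes):
  Res_{z = \frac{5 \sqrt{2}}{2} + \frac{5 \sqrt{2} i}{2}} g(z) = \frac{\sqrt{2} i \left(-1 + i\right) e^{\frac{5 \sqrt{2} \omega \left(1 - i\right)}{2}}}{250}
  Res_{z = - \frac{5 \sqrt{2}}{2} + \frac{5 \sqrt{2} i}{2}} g(z) = \frac{\sqrt{2} \left(1 - i\right) e^{\frac{5 \sqrt{2} \omega \left(1 + i\right)}{2}}}{250}
  F(ω) = 2πi·ΣRes = - \frac{\sqrt{2} i \pi \left(i \left(1 - i\right) e^{\frac{5 \sqrt{2} \omega \left(1 - i\right)}{2}} - \left(1 - i\right) e^{\frac{5 \sqrt{2} \omega \left(1 + i\right)}{2}}\right)}{125} = \frac{4 \pi e^{\frac{5 \sqrt{2} \omega}{2}} \cos{\left(\frac{5 \sqrt{2} \omega}{2} + \frac{\pi}{4} \right)}}{125}

Both cases combine into a single formula in |ω|:

F(ω) = \frac{4 \pi e^{- \frac{5 \sqrt{2} \left|{\omega}\right|}{2}} \sin{\left(\frac{5 \sqrt{2} \left|{\omega}\right|}{2} + \frac{\pi}{4} \right)}}{125}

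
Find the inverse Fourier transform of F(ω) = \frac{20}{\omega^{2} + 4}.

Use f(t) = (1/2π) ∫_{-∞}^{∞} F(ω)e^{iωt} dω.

f(t) = 5 e^{- 2 \left|{t}\right|}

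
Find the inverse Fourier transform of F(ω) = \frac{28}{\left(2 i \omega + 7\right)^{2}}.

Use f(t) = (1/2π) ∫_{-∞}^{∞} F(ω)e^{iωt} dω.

f(t) = 7 t e^{- \frac{7 t}{2}} u\left(t\right)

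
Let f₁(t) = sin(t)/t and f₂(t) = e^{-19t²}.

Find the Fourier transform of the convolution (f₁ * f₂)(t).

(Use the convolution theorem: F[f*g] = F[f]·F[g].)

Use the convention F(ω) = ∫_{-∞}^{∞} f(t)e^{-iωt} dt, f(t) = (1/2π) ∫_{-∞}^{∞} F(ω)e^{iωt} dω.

F[f₁*f₂](ω) = \begin{cases} \frac{\sqrt{19} \pi^{\frac{3}{2}} e^{- \frac{\omega^{2}}{76}}}{19} & \text{for}\: \omega > -1 \wedge \omega < 1 \\0 & \text{otherwise} \end{cases}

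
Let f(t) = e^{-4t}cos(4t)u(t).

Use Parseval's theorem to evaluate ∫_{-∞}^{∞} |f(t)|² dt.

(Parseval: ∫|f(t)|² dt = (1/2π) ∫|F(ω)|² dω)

∫|f(t)|² dt = \frac{3}{32}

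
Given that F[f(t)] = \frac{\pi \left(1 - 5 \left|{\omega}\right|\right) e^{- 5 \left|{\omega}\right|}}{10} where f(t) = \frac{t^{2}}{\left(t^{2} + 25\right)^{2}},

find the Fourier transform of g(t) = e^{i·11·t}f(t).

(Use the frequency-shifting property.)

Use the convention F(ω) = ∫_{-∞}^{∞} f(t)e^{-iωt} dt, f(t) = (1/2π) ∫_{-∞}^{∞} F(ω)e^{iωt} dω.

F[g](ω) = \frac{\pi \left(1 - 5 \left|{\omega - 11}\right|\right) e^{- 5 \left|{\omega - 11}\right|}}{10}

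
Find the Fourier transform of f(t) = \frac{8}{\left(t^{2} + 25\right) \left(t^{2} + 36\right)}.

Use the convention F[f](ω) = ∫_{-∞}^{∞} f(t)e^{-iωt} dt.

F(ω) = \frac{4 \pi \left(6 e^{\left|{\omega}\right|} - 5\right) e^{- 6 \left|{\omega}\right|}}{165}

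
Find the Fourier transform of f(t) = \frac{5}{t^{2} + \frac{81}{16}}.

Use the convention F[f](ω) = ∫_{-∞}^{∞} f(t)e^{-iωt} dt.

F(ω) = \frac{20 \pi e^{- \frac{9 \left|{\omega}\right|}{4}}}{9}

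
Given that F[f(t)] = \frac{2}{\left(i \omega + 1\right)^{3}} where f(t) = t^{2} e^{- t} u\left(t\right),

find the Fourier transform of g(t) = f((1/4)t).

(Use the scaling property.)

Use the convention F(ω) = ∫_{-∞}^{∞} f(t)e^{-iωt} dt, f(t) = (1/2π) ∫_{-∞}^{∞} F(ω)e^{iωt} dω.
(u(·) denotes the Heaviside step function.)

F[g](ω) = \frac{8}{\left(4 i \omega + 1\right)^{3}}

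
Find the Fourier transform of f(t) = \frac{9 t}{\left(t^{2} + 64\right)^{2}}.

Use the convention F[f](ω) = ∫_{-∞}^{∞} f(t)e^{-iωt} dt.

F(ω) = - \frac{9 i \pi \omega e^{- 8 \left|{\omega}\right|}}{16}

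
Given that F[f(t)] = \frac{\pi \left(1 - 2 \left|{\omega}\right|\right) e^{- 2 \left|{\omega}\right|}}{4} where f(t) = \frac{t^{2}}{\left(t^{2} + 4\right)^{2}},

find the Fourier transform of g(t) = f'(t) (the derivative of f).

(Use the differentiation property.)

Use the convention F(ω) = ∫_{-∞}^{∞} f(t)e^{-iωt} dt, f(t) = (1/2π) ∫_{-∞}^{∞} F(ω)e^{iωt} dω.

F[g](ω) = \frac{i \pi \omega \left(1 - 2 \left|{\omega}\right|\right) e^{- 2 \left|{\omega}\right|}}{4}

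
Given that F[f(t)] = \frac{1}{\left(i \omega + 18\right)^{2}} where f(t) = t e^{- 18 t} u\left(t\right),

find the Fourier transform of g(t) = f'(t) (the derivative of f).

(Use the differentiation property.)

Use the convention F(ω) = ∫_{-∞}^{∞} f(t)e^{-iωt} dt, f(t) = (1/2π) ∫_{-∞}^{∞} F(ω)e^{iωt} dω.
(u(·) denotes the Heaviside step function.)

F[g](ω) = \frac{i \omega}{\left(i \omega + 18\right)^{2}}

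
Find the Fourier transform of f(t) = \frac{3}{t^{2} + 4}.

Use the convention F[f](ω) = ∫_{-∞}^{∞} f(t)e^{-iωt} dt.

F(ω) = \frac{3 \pi e^{- 2 \left|{\omega}\right|}}{2}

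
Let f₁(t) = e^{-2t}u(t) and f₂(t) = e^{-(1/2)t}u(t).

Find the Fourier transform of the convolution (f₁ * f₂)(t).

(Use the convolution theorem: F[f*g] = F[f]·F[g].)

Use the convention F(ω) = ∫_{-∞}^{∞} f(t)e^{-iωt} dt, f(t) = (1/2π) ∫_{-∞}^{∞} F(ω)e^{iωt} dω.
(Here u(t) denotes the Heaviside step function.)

F[f₁*f₂](ω) = \frac{2}{\left(i \omega + 2\right) \left(2 i \omega + 1\right)}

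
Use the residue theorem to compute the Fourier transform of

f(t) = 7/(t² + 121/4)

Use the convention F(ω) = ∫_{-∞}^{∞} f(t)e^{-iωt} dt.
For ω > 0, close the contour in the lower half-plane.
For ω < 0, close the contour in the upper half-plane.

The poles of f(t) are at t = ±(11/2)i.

Let g(z) = f(z)e^{-iωz}; for large |z| the factor e^{-iωz} decays in the lower half-plane when ω > 0 and in the upper half-plane when ω < 0.

Case ω > 0 (lower half-plane, clockwise contour ⇒ F(ω) = -2πi·ΣRes):
  Res_{z = - \frac{11 i}{2}} g(z) = \frac{7 i e^{- \frac{11 \omega}{2}}}{11}
  F(ω) = -2πi·ΣRes = \frac{14 \pi e^{- \frac{11 \omega}{2}}}{11}

Case ω < 0 (upper half-plane, counterclockwise contour ⇒ F(ω) = +2πi·ΣRes):
  Res_{z = \frac{11 i}{2}} g(z) = - \frac{7 i e^{\frac{11 \omega}{2}}}{11}
  F(ω) = 2πi·ΣRes = \frac{14 \pi e^{\frac{11 \omega}{2}}}{11}

Both cases combine into a single formula in |ω|:

F(ω) = \frac{14 \pi e^{- \frac{11 \left|{\omega}\right|}{2}}}{11}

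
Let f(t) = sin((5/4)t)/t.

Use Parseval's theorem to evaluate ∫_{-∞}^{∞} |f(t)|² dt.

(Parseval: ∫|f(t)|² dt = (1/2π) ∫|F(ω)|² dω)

∫|f(t)|² dt = \frac{5 \pi}{4}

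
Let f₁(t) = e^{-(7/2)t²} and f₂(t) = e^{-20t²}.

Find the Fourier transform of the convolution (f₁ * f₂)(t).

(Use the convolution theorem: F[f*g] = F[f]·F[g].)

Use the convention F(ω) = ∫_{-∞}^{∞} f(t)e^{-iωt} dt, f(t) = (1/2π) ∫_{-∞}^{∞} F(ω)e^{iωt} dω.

F[f₁*f₂](ω) = \frac{\sqrt{70} \pi e^{- \frac{47 \omega^{2}}{560}}}{70}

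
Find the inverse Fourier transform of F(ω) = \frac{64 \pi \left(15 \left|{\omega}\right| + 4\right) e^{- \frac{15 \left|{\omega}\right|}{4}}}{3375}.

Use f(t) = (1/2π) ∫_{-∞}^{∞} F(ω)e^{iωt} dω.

f(t) = \frac{8}{\left(t^{2} + \frac{225}{16}\right)^{2}}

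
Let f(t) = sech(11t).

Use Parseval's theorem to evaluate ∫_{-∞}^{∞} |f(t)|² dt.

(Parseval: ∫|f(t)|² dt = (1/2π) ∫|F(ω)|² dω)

∫|f(t)|² dt = \frac{2}{11}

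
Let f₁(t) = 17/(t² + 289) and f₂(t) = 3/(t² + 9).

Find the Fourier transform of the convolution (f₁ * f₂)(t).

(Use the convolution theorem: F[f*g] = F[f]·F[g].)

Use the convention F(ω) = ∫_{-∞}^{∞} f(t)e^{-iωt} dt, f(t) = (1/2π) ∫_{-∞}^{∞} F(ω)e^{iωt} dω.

F[f₁*f₂](ω) = \pi^{2} e^{- 20 \left|{\omega}\right|}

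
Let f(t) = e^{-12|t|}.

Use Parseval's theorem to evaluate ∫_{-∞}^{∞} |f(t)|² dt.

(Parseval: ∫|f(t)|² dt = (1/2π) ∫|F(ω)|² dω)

∫|f(t)|² dt = \frac{1}{12}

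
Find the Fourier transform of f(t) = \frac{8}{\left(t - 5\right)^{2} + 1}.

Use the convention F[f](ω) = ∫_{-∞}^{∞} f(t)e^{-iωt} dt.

F(ω) = 8 \pi e^{- 5 i \omega - \left|{\omega}\right|}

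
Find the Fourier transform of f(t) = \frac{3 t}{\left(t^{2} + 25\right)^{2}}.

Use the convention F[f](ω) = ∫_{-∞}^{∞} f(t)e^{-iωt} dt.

F(ω) = - \frac{3 i \pi \omega e^{- 5 \left|{\omega}\right|}}{10}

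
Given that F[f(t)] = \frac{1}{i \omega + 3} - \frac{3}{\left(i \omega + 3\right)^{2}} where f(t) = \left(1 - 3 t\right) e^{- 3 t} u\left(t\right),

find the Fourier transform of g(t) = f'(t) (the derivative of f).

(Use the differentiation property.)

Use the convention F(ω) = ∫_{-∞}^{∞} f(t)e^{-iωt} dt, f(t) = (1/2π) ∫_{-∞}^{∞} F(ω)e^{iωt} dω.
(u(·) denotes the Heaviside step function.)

F[g](ω) = \frac{\omega^{2}}{\omega^{2} - 6 i \omega - 9}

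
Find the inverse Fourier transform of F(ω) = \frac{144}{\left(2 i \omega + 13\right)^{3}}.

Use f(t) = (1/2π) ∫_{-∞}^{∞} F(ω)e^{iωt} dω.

f(t) = 9 t^{2} e^{- \frac{13 t}{2}} u\left(t\right)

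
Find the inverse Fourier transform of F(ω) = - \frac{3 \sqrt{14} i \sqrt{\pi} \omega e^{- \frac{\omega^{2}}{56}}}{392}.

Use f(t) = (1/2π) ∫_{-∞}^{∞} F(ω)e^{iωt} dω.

f(t) = 3 t e^{- 14 t^{2}}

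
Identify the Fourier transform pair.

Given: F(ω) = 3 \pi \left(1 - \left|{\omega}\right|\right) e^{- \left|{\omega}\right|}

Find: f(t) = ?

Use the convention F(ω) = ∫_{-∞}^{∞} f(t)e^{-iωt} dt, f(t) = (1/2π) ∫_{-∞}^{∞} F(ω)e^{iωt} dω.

f(t) = \frac{6 t^{2}}{\left(t^{2} + 1\right)^{2}}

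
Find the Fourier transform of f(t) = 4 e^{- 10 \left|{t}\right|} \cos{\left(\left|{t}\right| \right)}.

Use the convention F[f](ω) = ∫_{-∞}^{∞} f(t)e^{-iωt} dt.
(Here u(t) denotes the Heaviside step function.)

F(ω) = \frac{80 \left(\omega^{2} + 101\right)}{\omega^{4} + 198 \omega^{2} + 10201}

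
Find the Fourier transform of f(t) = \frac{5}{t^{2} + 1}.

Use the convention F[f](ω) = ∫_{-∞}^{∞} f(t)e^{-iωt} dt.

F(ω) = 5 \pi e^{- \left|{\omega}\right|}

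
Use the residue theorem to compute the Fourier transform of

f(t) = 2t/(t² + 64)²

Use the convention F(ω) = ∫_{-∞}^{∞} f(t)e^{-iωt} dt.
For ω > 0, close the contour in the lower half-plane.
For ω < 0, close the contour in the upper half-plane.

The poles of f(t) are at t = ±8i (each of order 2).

Let g(z) = f(z)e^{-iωz}; for large |z| the factor e^{-iωz} decays in the lower half-plane when ω > 0 and in the upper half-plane when ω < 0.

Case ω > 0 (lower half-plane, clockwise contour ⇒ F(ω) = -2πi·ΣRes):
  Res_{z = - 8 i} g(z) = \frac{\omega e^{- 8 \omega}}{16} (pole of order 2)
  F(ω) = -2πi·ΣRes = - \frac{i \pi \omega e^{- 8 \omega}}{8}

Case ω < 0 (upper half-plane, counterclockwise contour ⇒ F(ω) = +2πi·ΣRes):
  Res_{z = 8 i} g(z) = - \frac{\omega e^{8 \omega}}{16} (pole of order 2)
  F(ω) = 2πi·ΣRes = - \frac{i \pi \omega e^{8 \omega}}{8}

Both cases combine into a single formula in |ω|:

F(ω) = - \frac{i \pi \omega e^{- 8 \left|{\omega}\right|}}{8}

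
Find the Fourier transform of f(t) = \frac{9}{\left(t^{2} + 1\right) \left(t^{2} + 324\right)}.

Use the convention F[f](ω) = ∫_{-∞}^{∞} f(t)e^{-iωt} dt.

F(ω) = \frac{\pi \left(18 e^{17 \left|{\omega}\right|} - 1\right) e^{- 18 \left|{\omega}\right|}}{646}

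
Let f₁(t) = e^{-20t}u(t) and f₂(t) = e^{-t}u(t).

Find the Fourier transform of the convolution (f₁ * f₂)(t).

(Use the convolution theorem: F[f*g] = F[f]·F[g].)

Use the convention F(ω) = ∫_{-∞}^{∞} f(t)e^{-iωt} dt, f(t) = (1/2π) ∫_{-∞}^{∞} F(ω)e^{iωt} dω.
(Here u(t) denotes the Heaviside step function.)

F[f₁*f₂](ω) = \frac{1}{\left(i \omega + 1\right) \left(i \omega + 20\right)}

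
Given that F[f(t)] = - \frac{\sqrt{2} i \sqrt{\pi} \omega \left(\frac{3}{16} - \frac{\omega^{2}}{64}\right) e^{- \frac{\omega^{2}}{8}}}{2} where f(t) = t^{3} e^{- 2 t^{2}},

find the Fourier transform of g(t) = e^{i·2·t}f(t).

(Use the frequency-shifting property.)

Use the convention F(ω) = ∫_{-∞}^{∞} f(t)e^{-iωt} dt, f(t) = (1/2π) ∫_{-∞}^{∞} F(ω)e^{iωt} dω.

F[g](ω) = \frac{\sqrt{2} i \sqrt{\pi} \left(\omega - 2\right) \left(\left(\omega - 2\right)^{2} - 12\right) e^{- \frac{\left(\omega - 2\right)^{2}}{8}}}{128}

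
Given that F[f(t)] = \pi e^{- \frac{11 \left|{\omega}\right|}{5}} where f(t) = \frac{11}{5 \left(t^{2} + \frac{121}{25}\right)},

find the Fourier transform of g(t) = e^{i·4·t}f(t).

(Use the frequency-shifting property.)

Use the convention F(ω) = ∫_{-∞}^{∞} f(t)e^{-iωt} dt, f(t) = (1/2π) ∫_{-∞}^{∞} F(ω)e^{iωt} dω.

F[g](ω) = \pi e^{- \frac{11 \left|{\omega - 4}\right|}{5}}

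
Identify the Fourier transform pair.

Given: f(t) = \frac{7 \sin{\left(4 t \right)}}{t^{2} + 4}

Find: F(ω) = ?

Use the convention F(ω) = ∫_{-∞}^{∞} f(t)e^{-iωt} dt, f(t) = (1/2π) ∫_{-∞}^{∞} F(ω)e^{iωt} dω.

F(ω) = \frac{7 i \pi e^{- 2 \left|{\omega + 4}\right|}}{4} - \frac{7 i \pi e^{- 2 \left|{\omega - 4}\right|}}{4}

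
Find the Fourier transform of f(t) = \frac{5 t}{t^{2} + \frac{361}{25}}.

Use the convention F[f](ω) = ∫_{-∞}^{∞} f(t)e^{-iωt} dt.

F(ω) = - 5 i \pi e^{- \frac{19 \left|{\omega}\right|}{5}} \operatorname{sign}{\left(\omega \right)}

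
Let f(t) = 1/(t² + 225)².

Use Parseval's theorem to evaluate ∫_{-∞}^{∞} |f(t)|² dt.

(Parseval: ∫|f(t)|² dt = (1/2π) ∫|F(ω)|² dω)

∫|f(t)|² dt = \frac{\pi}{546750000}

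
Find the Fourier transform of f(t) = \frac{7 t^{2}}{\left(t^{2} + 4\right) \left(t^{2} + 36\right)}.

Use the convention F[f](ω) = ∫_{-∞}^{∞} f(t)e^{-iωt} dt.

F(ω) = \frac{7 \pi \left(3 - e^{4 \left|{\omega}\right|}\right) e^{- 6 \left|{\omega}\right|}}{16}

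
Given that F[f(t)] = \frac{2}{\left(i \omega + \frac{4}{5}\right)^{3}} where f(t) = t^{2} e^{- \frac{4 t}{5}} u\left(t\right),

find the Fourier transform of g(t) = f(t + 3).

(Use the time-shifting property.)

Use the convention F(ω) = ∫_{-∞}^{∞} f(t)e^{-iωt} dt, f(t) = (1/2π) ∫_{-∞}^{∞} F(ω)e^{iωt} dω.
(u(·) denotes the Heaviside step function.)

F[g](ω) = \frac{250 e^{3 i \omega}}{\left(5 i \omega + 4\right)^{3}}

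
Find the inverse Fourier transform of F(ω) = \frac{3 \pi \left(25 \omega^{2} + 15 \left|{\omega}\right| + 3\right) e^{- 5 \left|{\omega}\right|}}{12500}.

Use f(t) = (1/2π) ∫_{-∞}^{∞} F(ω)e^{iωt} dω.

f(t) = \frac{6}{\left(t^{2} + 25\right)^{3}}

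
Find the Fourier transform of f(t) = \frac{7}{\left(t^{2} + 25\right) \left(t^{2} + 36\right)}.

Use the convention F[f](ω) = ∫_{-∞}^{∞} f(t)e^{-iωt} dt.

F(ω) = \frac{7 \pi \left(6 e^{\left|{\omega}\right|} - 5\right) e^{- 6 \left|{\omega}\right|}}{330}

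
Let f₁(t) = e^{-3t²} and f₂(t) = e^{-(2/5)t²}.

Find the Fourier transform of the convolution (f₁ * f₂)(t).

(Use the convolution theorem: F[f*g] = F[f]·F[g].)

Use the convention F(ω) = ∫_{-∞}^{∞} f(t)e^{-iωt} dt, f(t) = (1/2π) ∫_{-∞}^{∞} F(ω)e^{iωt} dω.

F[f₁*f₂](ω) = \frac{\sqrt{30} \pi e^{- \frac{17 \omega^{2}}{24}}}{6}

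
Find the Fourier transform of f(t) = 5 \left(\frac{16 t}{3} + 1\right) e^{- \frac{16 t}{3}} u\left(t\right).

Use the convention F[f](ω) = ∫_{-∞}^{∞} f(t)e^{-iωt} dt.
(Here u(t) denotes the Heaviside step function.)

F(ω) = \frac{15 \left(- 3 i \omega - 32\right)}{9 \omega^{2} - 96 i \omega - 256}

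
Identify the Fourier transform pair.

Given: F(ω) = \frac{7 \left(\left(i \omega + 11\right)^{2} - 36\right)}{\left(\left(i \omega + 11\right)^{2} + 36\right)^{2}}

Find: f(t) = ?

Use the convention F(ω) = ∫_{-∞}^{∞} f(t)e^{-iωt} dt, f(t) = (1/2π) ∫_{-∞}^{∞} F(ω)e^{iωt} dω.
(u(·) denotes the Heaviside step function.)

f(t) = 7 t e^{- 11 t} \cos{\left(6 t \right)} u\left(t\right)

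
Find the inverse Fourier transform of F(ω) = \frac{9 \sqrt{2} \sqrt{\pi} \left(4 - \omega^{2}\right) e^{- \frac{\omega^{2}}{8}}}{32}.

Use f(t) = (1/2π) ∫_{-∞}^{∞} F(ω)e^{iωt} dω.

f(t) = 9 t^{2} e^{- 2 t^{2}}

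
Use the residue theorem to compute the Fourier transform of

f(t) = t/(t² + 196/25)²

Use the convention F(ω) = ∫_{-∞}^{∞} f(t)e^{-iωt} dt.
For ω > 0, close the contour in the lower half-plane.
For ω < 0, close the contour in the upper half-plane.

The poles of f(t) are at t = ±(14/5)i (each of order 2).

Let g(z) = f(z)e^{-iωz}; for large |z| the factor e^{-iωz} decays in the lower half-plane when ω > 0 and in the upper half-plane when ω < 0.

Case ω > 0 (lower half-plane, clockwise contour ⇒ F(ω) = -2πi·ΣRes):
  Res_{z = - \frac{14 i}{5}} g(z) = \frac{5 \omega e^{- \frac{14 \omega}{5}}}{56} (pole of order 2)
  F(ω) = -2πi·ΣRes = - \frac{5 i \pi \omega e^{- \frac{14 \omega}{5}}}{28}

Case ω < 0 (upper half-plane, counterclockwise contour ⇒ F(ω) = +2πi·ΣRes):
  Res_{z = \frac{14 i}{5}} g(z) = - \frac{5 \omega e^{\frac{14 \omega}{5}}}{56} (pole of order 2)
  F(ω) = 2πi·ΣRes = - \frac{5 i \pi \omega e^{\frac{14 \omega}{5}}}{28}

Both cases combine into a single formula in |ω|:

F(ω) = - \frac{5 i \pi \omega e^{- \frac{14 \left|{\omega}\right|}{5}}}{28}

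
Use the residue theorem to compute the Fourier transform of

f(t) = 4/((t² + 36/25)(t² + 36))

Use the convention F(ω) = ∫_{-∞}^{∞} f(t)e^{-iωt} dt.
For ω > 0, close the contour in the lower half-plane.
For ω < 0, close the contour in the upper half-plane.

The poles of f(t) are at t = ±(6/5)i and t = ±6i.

Let g(z) = f(z)e^{-iωz}; for large |z| the factor e^{-iωz} decays in the lower half-plane when ω > 0 and in the upper half-plane when ω < 0.

Case ω > 0 (lower half-plane, clockwise contour ⇒ F(ω) = -2πi·ΣRes):
  Res_{z = - \frac{6 i}{5}} g(z) = \frac{125 i e^{- \frac{6 \omega}{5}}}{2592}
  Res_{z = - 6 i} g(z) = - \frac{25 i e^{- 6 \omega}}{2592}
  F(ω) = -2πi·ΣRes = - \frac{25 \pi e^{- 6 \omega}}{1296} + \frac{125 \pi e^{- \frac{6 \omega}{5}}}{1296}

Case ω < 0 (upper half-plane, counterclockwise contour ⇒ F(ω) = +2πi·ΣRes):
  Res_{z = \frac{6 i}{5}} g(z) = - \frac{125 i e^{\frac{6 \omega}{5}}}{2592}
  Res_{z = 6 i} g(z) = \frac{25 i e^{6 \omega}}{2592}
  F(ω) = 2πi·ΣRes = \frac{25 \pi \left(5 e^{\frac{6 \omega}{5}} - e^{6 \omega}\right)}{1296}

Both cases combine into a single formula in |ω|:

F(ω) = - \frac{25 \pi e^{- 6 \left|{\omega}\right|}}{1296} + \frac{125 \pi e^{- \frac{6 \left|{\omega}\right|}{5}}}{1296}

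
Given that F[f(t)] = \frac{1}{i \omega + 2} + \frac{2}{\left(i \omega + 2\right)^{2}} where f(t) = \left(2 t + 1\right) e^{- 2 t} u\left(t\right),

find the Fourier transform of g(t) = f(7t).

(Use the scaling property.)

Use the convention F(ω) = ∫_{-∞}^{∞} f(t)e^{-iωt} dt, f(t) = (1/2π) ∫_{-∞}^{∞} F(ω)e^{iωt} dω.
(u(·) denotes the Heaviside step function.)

F[g](ω) = \frac{- i \omega - 28}{\omega^{2} - 28 i \omega - 196}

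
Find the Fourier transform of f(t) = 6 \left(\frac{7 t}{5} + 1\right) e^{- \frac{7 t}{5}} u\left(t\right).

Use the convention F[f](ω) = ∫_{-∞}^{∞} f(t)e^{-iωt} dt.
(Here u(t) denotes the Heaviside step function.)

F(ω) = \frac{30 \left(- 5 i \omega - 14\right)}{25 \omega^{2} - 70 i \omega - 49}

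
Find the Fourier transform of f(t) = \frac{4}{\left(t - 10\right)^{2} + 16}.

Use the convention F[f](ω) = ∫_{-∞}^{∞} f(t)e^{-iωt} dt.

F(ω) = \pi e^{- 10 i \omega - 4 \left|{\omega}\right|}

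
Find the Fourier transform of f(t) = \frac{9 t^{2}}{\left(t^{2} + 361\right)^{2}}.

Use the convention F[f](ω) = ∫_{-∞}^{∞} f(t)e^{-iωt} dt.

F(ω) = \frac{9 \pi \left(1 - 19 \left|{\omega}\right|\right) e^{- 19 \left|{\omega}\right|}}{38}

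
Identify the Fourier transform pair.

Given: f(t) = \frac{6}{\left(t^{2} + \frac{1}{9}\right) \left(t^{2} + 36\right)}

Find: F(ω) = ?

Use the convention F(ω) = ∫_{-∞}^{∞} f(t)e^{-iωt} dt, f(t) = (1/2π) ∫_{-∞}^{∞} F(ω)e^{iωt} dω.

F(ω) = - \frac{9 \pi e^{- 6 \left|{\omega}\right|}}{323} + \frac{162 \pi e^{- \frac{\left|{\omega}\right|}{3}}}{323}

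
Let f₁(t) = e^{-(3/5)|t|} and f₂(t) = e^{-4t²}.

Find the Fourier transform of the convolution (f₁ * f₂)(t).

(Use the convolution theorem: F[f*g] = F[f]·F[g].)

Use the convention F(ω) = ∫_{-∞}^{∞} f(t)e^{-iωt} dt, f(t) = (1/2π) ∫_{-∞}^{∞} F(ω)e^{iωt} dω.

F[f₁*f₂](ω) = \frac{15 \sqrt{\pi} e^{- \frac{\omega^{2}}{16}}}{25 \omega^{2} + 9}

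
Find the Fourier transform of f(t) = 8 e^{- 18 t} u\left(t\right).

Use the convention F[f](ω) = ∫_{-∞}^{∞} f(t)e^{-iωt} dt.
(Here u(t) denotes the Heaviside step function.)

F(ω) = \frac{8}{i \omega + 18}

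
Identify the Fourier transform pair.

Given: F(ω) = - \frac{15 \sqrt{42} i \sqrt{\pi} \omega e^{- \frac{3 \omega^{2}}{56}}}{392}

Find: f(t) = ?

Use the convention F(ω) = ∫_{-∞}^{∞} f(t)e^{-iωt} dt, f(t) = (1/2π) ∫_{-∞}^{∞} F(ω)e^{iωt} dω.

f(t) = 5 t e^{- \frac{14 t^{2}}{3}}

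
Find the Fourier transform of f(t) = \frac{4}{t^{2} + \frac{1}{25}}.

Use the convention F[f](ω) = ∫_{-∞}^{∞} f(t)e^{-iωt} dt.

F(ω) = 20 \pi e^{- \frac{\left|{\omega}\right|}{5}}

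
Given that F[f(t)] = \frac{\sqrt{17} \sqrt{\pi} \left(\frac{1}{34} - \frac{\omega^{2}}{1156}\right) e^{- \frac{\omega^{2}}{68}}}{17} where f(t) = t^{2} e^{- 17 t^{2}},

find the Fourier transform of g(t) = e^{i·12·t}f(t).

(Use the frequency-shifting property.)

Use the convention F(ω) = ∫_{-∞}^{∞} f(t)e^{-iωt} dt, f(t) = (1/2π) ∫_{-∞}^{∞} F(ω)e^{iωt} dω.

F[g](ω) = \frac{\sqrt{17} \sqrt{\pi} \left(34 - \left(\omega - 12\right)^{2}\right) e^{- \frac{\left(\omega - 12\right)^{2}}{68}}}{19652}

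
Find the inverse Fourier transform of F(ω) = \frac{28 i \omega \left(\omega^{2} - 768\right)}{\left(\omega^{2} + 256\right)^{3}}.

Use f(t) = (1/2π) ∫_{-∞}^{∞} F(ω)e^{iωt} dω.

f(t) = 7 t e^{- 16 \left|{t}\right|} \left|{t}\right|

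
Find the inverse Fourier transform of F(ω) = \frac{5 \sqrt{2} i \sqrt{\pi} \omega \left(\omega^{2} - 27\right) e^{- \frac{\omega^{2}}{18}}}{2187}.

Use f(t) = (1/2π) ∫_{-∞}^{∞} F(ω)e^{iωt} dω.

f(t) = 5 t^{3} e^{- \frac{9 t^{2}}{2}}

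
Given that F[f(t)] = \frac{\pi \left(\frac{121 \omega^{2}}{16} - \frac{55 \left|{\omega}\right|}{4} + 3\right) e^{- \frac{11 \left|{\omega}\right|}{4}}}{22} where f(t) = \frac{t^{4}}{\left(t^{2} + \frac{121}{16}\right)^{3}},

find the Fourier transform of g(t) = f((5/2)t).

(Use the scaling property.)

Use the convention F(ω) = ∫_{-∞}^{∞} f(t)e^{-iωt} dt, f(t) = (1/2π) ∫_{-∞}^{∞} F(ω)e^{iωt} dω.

F[g](ω) = \frac{\pi \left(121 \omega^{2} - 550 \left|{\omega}\right| + 300\right) e^{- \frac{11 \left|{\omega}\right|}{10}}}{5500}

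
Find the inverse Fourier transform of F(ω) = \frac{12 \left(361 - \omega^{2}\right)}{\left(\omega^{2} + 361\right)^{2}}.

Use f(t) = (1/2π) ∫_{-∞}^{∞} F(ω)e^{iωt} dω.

f(t) = 6 e^{- 19 \left|{t}\right|} \left|{t}\right|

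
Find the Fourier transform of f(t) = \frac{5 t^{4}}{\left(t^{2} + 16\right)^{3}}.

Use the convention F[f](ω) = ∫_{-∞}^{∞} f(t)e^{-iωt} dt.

F(ω) = \frac{5 \pi \left(16 \omega^{2} - 20 \left|{\omega}\right| + 3\right) e^{- 4 \left|{\omega}\right|}}{32}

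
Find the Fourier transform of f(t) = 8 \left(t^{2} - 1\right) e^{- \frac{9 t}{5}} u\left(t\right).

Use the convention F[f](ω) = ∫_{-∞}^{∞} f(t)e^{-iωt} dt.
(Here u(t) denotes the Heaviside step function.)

F(ω) = \frac{40 \left(250 i \omega - \left(5 i \omega + 9\right)^{3} + 450\right)}{\left(5 i \omega + 9\right)^{4}}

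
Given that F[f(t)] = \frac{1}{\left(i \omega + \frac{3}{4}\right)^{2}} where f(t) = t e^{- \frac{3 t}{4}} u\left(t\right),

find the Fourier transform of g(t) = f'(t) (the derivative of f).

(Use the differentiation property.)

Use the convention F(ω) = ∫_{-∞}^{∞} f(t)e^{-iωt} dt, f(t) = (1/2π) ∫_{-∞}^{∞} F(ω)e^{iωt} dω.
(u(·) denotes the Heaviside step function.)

F[g](ω) = \frac{16 i \omega}{\left(4 i \omega + 3\right)^{2}}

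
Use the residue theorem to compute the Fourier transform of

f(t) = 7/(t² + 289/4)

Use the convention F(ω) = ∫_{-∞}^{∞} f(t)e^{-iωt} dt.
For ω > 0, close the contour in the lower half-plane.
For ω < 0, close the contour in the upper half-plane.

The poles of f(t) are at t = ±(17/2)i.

Let g(z) = f(z)e^{-iωz}; for large |z| the factor e^{-iωz} decays in the lower half-plane when ω > 0 and in the upper half-plane when ω < 0.

Case ω > 0 (lower half-plane, clockwise contour ⇒ F(ω) = -2πi·ΣRes):
  Res_{z = - \frac{17 i}{2}} g(z) = \frac{7 i e^{- \frac{17 \omega}{2}}}{17}
  F(ω) = -2πi·ΣRes = \frac{14 \pi e^{- \frac{17 \omega}{2}}}{17}

Case ω < 0 (upper half-plane, counterclockwise contour ⇒ F(ω) = +2πi·ΣRes):
  Res_{z = \frac{17 i}{2}} g(z) = - \frac{7 i e^{\frac{17 \omega}{2}}}{17}
  F(ω) = 2πi·ΣRes = \frac{14 \pi e^{\frac{17 \omega}{2}}}{17}

Both cases combine into a single formula in |ω|:

F(ω) = \frac{14 \pi e^{- \frac{17 \left|{\omega}\right|}{2}}}{17}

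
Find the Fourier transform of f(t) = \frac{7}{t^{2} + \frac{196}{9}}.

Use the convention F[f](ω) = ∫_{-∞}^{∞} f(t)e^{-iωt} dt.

F(ω) = \frac{3 \pi e^{- \frac{14 \left|{\omega}\right|}{3}}}{2}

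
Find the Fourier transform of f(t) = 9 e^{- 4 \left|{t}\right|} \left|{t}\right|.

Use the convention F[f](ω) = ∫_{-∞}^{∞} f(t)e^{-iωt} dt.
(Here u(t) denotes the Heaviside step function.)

F(ω) = \frac{18 \left(16 - \omega^{2}\right)}{\left(\omega^{2} + 16\right)^{2}}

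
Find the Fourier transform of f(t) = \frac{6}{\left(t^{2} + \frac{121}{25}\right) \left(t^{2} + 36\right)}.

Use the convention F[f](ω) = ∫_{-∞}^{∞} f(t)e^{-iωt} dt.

F(ω) = - \frac{25 \pi e^{- 6 \left|{\omega}\right|}}{779} + \frac{750 \pi e^{- \frac{11 \left|{\omega}\right|}{5}}}{8569}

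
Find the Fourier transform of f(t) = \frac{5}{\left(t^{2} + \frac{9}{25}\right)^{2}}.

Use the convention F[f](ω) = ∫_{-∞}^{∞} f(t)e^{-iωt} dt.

F(ω) = \frac{125 \pi \left(3 \left|{\omega}\right| + 5\right) e^{- \frac{3 \left|{\omega}\right|}{5}}}{54}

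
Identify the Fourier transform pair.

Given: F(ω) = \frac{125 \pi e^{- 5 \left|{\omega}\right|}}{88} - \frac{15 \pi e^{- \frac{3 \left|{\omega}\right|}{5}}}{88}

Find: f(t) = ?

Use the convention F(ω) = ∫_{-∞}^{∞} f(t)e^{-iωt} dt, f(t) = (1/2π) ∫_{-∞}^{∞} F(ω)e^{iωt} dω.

f(t) = \frac{7 t^{2}}{\left(t^{2} + \frac{9}{25}\right) \left(t^{2} + 25\right)}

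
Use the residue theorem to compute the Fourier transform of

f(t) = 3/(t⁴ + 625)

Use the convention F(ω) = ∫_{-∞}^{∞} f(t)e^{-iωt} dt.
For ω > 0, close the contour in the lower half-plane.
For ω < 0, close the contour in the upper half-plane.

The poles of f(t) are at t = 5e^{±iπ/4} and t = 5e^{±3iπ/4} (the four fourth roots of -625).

Let g(z) = f(z)e^{-iωz}; for large |z| the factor e^{-iωz} decays in the lower half-plane when ω > 0 and in the upper half-plane when ω < 0.

Case ω > 0 (lower half-plane, clockwise contour ⇒ F(ω) = -2πi·ΣRes):
  Res_{z = - \frac{5 \sqrt{2}}{2} - \frac{5 \sqrt{2} i}{2}} g(z) = \frac{3 \sqrt{2} i \left(1 - i\right) e^{\frac{5 \sqrt{2} \omega \left(-1 + i\right)}{2}}}{1000}
  Res_{z = \frac{5 \sqrt{2}}{2} - \frac{5 \sqrt{2} i}{2}} g(z) = \frac{3 \sqrt{2} i \left(1 + i\right) e^{- \frac{5 \sqrt{2} \omega \left(1 + i\right)}{2}}}{1000}
  F(ω) = -2πi·ΣRes = \frac{3 \sqrt{2} \pi \left(1 - i\right) \left(e^{5 \sqrt{2} i \omega} + i\right) e^{- \frac{5 \sqrt{2} \omega \left(1 + i\right)}{2}}}{500} = \frac{3 \pi e^{- \frac{5 \sqrt{2} \omega}{2}} \sin{\left(\frac{5 \sqrt{2} \omega}{2} + \frac{\pi}{4} \right)}}{125}

Case ω < 0 (upper half-plane, counterclockwise contour ⇒ F(ω) = +2πi·ΣRes):
  Res_{z = \frac{5 \sqrt{2}}{2} + \frac{5 \sqrt{2} i}{2}} g(z) = \frac{3 \sqrt{2} i \left(-1 + i\right) e^{\frac{5 \sqrt{2} \omega \left(1 - i\right)}{2}}}{1000}
  Res_{z = - \frac{5 \sqrt{2}}{2} + \frac{5 \sqrt{2} i}{2}} g(z) = \frac{3 \sqrt{2} \left(1 - i\right) e^{\frac{5 \sqrt{2} \omega \left(1 + i\right)}{2}}}{1000}
  F(ω) = 2πi·ΣRes = - \frac{3 \sqrt{2} i \pi \left(i \left(1 - i\right) e^{\frac{5 \sqrt{2} \omega \left(1 - i\right)}{2}} - \left(1 - i\right) e^{\frac{5 \sqrt{2} \omega \left(1 + i\right)}{2}}\right)}{500} = \frac{3 \pi e^{\frac{5 \sqrt{2} \omega}{2}} \cos{\left(\frac{5 \sqrt{2} \omega}{2} + \frac{\pi}{4} \right)}}{125}

Both cases combine into a single formula in |ω|:

F(ω) = \frac{3 \pi e^{- \frac{5 \sqrt{2} \left|{\omega}\right|}{2}} \sin{\left(\frac{5 \sqrt{2} \left|{\omega}\right|}{2} + \frac{\pi}{4} \right)}}{125}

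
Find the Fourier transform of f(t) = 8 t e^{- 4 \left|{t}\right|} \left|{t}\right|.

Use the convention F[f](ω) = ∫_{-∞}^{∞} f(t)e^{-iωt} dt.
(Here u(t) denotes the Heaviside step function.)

F(ω) = \frac{32 i \omega \left(\omega^{2} - 48\right)}{\left(\omega^{2} + 16\right)^{3}}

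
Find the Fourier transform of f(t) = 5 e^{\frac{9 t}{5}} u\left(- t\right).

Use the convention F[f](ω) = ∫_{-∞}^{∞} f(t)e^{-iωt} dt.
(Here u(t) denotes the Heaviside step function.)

F(ω) = - \frac{25}{5 i \omega - 9}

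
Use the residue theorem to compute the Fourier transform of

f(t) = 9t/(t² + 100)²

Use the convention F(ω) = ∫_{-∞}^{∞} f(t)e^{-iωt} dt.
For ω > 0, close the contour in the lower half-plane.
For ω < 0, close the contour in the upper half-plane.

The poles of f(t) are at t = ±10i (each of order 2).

Let g(z) = f(z)e^{-iωz}; for large |z| the factor e^{-iωz} decays in the lower half-plane when ω > 0 and in the upper half-plane when ω < 0.

Case ω > 0 (lower half-plane, clockwise contour ⇒ F(ω) = -2πi·ΣRes):
  Res_{z = - 10 i} g(z) = \frac{9 \omega e^{- 10 \omega}}{40} (pole of order 2)
  F(ω) = -2πi·ΣRes = - \frac{9 i \pi \omega e^{- 10 \omega}}{20}

Case ω < 0 (upper half-plane, counterclockwise contour ⇒ F(ω) = +2πi·ΣRes):
  Res_{z = 10 i} g(z) = - \frac{9 \omega e^{10 \omega}}{40} (pole of order 2)
  F(ω) = 2πi·ΣRes = - \frac{9 i \pi \omega e^{10 \omega}}{20}

Both cases combine into a single formula in |ω|:

F(ω) = - \frac{9 i \pi \omega e^{- 10 \left|{\omega}\right|}}{20}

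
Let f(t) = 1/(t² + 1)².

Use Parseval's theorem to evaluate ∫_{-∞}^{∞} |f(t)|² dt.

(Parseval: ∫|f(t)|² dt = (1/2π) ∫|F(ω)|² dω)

∫|f(t)|² dt = \frac{5 \pi}{16}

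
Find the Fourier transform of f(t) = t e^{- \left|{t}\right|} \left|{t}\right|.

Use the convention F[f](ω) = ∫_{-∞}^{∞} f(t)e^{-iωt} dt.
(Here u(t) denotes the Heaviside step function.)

F(ω) = \frac{4 i \omega \left(\omega^{2} - 3\right)}{\left(\omega^{2} + 1\right)^{3}}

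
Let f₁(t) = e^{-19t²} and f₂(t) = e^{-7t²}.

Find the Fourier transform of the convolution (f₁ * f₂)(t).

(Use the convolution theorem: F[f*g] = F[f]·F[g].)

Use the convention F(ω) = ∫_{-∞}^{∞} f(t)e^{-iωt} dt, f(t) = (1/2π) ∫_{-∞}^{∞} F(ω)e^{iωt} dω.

F[f₁*f₂](ω) = \frac{\sqrt{133} \pi e^{- \frac{13 \omega^{2}}{266}}}{133}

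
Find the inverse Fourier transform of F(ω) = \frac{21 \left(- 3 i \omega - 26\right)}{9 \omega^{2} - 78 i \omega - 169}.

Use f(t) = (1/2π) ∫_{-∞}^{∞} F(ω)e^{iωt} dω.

f(t) = 7 \left(\frac{13 t}{3} + 1\right) e^{- \frac{13 t}{3}} u\left(t\right)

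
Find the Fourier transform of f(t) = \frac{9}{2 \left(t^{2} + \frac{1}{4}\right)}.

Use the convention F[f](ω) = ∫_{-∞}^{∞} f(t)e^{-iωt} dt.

F(ω) = 9 \pi e^{- \frac{\left|{\omega}\right|}{2}}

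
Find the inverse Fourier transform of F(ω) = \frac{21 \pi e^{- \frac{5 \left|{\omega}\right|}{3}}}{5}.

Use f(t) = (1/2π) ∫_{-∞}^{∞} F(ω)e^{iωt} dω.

f(t) = \frac{7}{t^{2} + \frac{25}{9}}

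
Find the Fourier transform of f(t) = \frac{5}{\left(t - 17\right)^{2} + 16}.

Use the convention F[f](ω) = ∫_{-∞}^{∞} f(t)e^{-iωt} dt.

F(ω) = \frac{5 \pi e^{- 17 i \omega - 4 \left|{\omega}\right|}}{4}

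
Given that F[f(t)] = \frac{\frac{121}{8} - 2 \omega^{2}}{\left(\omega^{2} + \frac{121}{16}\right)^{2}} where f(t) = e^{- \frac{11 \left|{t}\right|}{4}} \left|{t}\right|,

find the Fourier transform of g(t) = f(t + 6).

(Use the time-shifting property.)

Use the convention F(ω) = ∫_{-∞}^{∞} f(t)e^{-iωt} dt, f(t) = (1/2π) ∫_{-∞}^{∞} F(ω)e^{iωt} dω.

F[g](ω) = \frac{\left(3872 - 512 \omega^{2}\right) e^{6 i \omega}}{\left(16 \omega^{2} + 121\right)^{2}}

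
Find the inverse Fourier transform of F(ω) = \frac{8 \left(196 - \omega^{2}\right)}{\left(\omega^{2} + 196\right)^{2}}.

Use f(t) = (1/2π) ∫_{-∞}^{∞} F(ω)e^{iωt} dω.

f(t) = 4 e^{- 14 \left|{t}\right|} \left|{t}\right|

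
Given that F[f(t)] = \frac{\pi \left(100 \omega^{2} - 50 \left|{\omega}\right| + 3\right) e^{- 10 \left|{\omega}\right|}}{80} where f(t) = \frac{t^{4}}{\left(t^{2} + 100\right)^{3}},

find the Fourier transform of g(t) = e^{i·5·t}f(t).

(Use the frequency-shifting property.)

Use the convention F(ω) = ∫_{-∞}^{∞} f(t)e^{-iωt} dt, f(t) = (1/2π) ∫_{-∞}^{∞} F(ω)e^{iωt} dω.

F[g](ω) = \frac{\pi \left(100 \left(\omega - 5\right)^{2} - 50 \left|{\omega - 5}\right| + 3\right) e^{- 10 \left|{\omega - 5}\right|}}{80}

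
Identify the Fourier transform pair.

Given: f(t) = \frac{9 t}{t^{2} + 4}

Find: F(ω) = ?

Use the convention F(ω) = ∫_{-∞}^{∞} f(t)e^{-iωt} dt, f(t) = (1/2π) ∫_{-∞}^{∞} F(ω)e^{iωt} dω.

F(ω) = - 9 i \pi e^{- 2 \left|{\omega}\right|} \operatorname{sign}{\left(\omega \right)}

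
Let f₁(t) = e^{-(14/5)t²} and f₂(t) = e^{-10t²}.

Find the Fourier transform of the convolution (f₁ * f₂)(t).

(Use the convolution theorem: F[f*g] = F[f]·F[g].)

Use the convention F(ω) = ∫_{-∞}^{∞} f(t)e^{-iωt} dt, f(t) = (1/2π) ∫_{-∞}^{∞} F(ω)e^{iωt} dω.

F[f₁*f₂](ω) = \frac{\sqrt{7} \pi e^{- \frac{4 \omega^{2}}{35}}}{14}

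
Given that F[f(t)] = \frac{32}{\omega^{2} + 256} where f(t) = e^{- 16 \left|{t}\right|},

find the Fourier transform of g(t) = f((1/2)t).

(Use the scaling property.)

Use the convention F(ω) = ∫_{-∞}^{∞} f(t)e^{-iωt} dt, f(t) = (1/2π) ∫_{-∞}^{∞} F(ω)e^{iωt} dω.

F[g](ω) = \frac{16}{\omega^{2} + 64}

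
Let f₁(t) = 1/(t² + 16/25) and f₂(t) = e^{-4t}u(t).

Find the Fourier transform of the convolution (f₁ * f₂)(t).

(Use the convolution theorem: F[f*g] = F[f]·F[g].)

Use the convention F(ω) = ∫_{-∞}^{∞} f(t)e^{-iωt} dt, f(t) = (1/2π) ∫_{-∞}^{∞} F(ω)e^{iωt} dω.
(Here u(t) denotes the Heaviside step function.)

F[f₁*f₂](ω) = \frac{5 \pi e^{- \frac{4 \left|{\omega}\right|}{5}}}{4 \left(i \omega + 4\right)}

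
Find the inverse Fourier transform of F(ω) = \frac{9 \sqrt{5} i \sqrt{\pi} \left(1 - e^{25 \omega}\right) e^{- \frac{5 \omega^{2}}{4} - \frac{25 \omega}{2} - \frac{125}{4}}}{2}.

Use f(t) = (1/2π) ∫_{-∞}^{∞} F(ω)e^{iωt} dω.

f(t) = 9 e^{- \frac{t^{2}}{5}} \sin{\left(5 t \right)}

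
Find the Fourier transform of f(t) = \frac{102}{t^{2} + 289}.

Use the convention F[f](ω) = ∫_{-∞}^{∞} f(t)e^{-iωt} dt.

F(ω) = 6 \pi e^{- 17 \left|{\omega}\right|}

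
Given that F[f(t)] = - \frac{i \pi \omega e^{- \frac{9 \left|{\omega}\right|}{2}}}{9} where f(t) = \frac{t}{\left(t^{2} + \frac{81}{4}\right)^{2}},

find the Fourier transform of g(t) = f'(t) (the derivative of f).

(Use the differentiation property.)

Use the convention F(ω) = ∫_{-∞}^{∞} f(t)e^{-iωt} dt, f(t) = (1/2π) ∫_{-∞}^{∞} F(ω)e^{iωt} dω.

F[g](ω) = \frac{\pi \omega^{2} e^{- \frac{9 \left|{\omega}\right|}{2}}}{9}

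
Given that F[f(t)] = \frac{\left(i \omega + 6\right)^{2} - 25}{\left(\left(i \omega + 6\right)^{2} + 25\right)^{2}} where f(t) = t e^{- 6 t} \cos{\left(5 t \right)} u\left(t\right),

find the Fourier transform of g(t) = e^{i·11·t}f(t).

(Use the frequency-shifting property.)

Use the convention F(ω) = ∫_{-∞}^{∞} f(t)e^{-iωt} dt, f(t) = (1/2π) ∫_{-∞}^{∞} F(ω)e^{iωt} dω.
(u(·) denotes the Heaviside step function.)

F[g](ω) = \frac{\left(i \left(\omega - 11\right) + 6\right)^{2} - 25}{\left(\left(i \left(\omega - 11\right) + 6\right)^{2} + 25\right)^{2}}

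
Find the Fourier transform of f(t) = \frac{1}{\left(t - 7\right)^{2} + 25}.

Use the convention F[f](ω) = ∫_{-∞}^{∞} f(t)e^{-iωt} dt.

F(ω) = \frac{\pi e^{- 7 i \omega - 5 \left|{\omega}\right|}}{5}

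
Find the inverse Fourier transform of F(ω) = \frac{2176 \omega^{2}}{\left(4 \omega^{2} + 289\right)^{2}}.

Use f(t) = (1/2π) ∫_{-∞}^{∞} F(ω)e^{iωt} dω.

f(t) = 4 \left(1 - \frac{17 \left|{t}\right|}{2}\right) e^{- \frac{17 \left|{t}\right|}{2}}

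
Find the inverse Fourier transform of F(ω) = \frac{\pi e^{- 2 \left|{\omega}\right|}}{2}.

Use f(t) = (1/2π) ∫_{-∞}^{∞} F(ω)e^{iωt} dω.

f(t) = \frac{1}{t^{2} + 4}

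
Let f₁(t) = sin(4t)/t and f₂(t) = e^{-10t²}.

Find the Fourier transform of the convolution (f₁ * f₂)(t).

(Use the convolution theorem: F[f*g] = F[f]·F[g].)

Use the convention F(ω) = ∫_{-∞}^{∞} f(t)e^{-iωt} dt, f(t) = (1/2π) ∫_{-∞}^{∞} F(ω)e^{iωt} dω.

F[f₁*f₂](ω) = \begin{cases} \frac{\sqrt{10} \pi^{\frac{3}{2}} e^{- \frac{\omega^{2}}{40}}}{10} & \text{for}\: \omega > -4 \wedge \omega < 4 \\0 & \text{otherwise} \end{cases}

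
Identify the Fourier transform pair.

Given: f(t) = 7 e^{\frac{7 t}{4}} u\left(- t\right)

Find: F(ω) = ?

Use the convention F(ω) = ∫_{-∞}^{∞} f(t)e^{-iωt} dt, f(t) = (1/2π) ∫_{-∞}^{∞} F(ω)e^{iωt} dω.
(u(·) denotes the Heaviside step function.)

F(ω) = - \frac{28}{4 i \omega - 7}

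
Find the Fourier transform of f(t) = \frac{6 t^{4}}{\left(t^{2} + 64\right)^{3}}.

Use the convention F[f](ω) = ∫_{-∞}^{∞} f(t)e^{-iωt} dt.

F(ω) = \frac{3 \pi \left(64 \omega^{2} - 40 \left|{\omega}\right| + 3\right) e^{- 8 \left|{\omega}\right|}}{32}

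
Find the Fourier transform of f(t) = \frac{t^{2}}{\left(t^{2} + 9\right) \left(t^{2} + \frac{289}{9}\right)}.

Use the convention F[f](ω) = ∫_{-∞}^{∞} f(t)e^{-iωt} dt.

F(ω) = - \frac{27 \pi e^{- 3 \left|{\omega}\right|}}{208} + \frac{51 \pi e^{- \frac{17 \left|{\omega}\right|}{3}}}{208}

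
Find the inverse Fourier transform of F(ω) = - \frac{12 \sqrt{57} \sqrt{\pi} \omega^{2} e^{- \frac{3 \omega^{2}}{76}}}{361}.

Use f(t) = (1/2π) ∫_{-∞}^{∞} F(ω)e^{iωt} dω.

f(t) = 4 \left(\frac{76 t^{2}}{3} - 2\right) e^{- \frac{19 t^{2}}{3}}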